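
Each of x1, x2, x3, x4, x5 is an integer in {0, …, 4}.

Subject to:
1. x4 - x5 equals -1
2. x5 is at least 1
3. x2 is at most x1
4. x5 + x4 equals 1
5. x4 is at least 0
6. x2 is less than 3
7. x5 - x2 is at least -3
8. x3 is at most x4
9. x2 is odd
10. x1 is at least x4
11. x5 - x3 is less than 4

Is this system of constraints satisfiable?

Satisfiable

Try x1 = 2, x2 = 1, x3 = 0, x4 = 0, x5 = 1.
Check constraint 1: x4 - x5 = -1; constraint 4: x5 + x4 = 1; constraint 7: x5 - x2 = 0. The remaining constraints are straightforward to verify.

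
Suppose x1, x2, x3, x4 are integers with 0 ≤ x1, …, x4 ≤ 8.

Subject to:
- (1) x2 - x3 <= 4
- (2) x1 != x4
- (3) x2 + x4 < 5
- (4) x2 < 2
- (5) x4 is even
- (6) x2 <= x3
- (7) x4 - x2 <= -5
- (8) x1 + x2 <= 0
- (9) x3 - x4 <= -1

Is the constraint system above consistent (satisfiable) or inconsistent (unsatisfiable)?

Constraints 1, 7, and 9 give x2 − x4 ≥ 5, x4 − x3 ≥ 1, x3 − x2 ≥ -4.
Adding all 3 inequalities: the left sides telescope to 0, and the right sides sum to 5 + 1 + (-4) = 2. So 0 ≥ 2, which is false.

Unsatisfiable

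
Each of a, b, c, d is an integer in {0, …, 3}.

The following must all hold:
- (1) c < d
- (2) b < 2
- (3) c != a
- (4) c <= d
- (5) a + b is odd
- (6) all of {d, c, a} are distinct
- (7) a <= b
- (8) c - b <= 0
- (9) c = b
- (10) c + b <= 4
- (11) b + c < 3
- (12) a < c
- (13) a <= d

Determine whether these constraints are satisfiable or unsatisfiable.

Satisfiable

Try a = 0, b = 1, c = 1, d = 3.
Check constraint 8: c - b = 0; constraint 10: c + b = 2. The remaining constraints are straightforward to verify.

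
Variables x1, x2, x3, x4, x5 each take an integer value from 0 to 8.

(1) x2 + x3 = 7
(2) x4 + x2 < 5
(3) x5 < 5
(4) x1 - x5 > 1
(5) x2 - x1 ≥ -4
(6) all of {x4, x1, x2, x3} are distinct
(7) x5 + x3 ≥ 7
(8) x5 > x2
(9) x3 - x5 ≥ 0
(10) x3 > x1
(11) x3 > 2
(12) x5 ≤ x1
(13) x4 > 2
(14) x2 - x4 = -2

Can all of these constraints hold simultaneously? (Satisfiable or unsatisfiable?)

One satisfying assignment is x1 = 5, x2 = 1, x3 = 6, x4 = 3, x5 = 3.
For the less obvious constraints — constraint 1: x2 + x3 = 7; constraint 2: x4 + x2 = 4 — and the others hold by inspection.

Satisfiable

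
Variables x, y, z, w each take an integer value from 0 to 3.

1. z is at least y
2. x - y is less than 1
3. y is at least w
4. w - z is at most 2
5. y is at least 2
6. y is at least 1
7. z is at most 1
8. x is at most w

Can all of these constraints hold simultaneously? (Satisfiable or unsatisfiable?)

Unsatisfiable

From constraint 5: y ≥ 2. From constraints 1 and 7: y ≤ z and z ≤ 1, so y ≤ 1. But 1 < 2, so no value of y works.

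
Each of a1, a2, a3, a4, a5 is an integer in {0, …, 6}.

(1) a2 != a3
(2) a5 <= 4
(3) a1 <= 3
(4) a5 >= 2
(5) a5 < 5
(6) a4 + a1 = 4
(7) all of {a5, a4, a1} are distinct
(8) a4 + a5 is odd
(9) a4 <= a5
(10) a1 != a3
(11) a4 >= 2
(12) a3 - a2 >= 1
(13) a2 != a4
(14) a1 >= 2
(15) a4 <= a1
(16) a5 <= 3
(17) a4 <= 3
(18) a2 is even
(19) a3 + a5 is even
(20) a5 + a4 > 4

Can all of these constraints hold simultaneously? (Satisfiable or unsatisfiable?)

Constraints 3, 4, 11, 14, 16, and 17 confine each of a5, a4, a1 to the 2 values {2, 3}.
Constraint 7 requires all 3 of them to be distinct, but only 2 values are available — impossible by the pigeonhole principle.

Unsatisfiable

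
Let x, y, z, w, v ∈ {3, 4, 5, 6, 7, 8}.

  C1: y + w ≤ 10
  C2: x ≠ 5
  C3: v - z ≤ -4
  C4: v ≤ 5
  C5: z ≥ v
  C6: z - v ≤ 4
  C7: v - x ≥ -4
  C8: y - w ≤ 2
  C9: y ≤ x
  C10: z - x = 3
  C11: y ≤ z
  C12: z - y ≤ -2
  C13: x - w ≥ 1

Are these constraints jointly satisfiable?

Unsatisfiable

Constraints 3, 7, 8, 12, and 13 give v − x ≥ -4, x − w ≥ 1, w − y ≥ -2, y − z ≥ 2, z − v ≥ 4.
Adding all 5 inequalities: the left sides telescope to 0, and the right sides sum to (-4) + 1 + (-2) + 2 + 4 = 1. So 0 ≥ 1, which is false.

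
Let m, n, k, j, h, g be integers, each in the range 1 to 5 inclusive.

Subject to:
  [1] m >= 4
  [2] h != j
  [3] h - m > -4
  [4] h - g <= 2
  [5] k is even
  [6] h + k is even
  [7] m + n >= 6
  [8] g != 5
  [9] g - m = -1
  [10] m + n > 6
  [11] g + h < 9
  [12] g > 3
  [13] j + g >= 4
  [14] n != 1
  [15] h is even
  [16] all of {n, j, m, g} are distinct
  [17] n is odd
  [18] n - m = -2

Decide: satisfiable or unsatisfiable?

Satisfiable

Take m = 5, n = 3, k = 4, j = 2, h = 4, g = 4. Then constraint 3: h - m = -1; constraint 4: h - g = 0, and every other listed constraint is also met.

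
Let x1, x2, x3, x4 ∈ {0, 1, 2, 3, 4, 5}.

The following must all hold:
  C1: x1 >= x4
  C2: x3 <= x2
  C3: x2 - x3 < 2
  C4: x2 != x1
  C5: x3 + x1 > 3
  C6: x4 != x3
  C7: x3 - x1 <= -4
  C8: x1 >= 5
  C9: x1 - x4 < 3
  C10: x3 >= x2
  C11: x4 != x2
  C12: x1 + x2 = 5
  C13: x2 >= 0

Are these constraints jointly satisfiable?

Take x1 = 5, x2 = 0, x3 = 0, x4 = 5. Then constraint 3: x2 - x3 = 0; constraint 5: x3 + x1 = 5, and every other listed constraint is also met.

Satisfiable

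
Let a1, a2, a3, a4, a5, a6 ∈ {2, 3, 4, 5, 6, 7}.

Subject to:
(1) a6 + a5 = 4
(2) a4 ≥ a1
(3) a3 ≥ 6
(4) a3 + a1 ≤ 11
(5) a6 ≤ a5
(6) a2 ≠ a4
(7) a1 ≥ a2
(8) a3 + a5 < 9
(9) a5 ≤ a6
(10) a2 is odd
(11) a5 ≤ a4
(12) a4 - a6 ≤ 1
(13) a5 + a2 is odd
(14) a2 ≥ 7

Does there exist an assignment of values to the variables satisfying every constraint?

Unsatisfiable

From constraint 3: a3 ≥ 6. From constraints 7 and 14: a1 ≥ a2 ≥ 7. Hence a3 + a1 ≥ 13. But constraint 4 requires a3 + a1 ≤ 11, and 11 < 13. Contradiction.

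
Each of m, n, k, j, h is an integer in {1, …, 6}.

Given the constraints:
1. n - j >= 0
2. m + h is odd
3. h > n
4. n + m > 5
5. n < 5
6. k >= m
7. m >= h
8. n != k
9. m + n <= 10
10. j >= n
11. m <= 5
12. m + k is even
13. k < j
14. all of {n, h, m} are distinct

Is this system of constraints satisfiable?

Unsatisfiable

Constraints 1, 3, 6, 7, and 13 give j ≤ n, n < h, h ≤ m, m ≤ k, k < j. Chaining: j ≤ n < h ≤ m ≤ k < j, which forces j < j — impossible.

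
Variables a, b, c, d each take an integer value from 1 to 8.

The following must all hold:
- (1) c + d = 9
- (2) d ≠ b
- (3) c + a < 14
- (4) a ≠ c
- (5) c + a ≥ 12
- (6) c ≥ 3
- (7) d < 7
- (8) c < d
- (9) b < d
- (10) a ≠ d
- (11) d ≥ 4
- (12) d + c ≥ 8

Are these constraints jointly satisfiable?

Satisfiable

The assignment a = 8, b = 3, c = 4, d = 5 works:
  constraint 1 holds since c + d = 9.
  constraint 3 holds since c + a = 12.
The rest check out directly.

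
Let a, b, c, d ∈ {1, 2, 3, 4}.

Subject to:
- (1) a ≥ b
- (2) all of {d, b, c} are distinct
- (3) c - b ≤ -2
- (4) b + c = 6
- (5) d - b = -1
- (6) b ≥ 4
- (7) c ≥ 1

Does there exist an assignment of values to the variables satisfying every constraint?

Satisfiable

Try a = 4, b = 4, c = 2, d = 3.
Check constraint 3: c - b = -2; constraint 4: b + c = 6; constraint 5: d - b = -1. The remaining constraints are straightforward to verify.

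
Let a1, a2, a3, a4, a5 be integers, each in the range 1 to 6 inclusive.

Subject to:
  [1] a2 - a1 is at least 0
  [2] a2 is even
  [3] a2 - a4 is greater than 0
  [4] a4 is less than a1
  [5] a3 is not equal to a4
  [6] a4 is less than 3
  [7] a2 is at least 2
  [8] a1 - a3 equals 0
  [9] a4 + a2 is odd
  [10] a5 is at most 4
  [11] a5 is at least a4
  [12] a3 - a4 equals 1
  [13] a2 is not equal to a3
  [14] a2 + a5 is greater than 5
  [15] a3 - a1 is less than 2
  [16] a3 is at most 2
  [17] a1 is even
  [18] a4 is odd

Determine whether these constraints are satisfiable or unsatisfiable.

Satisfiable

The assignment a1 = 2, a2 = 4, a3 = 2, a4 = 1, a5 = 3 works:
  constraint 1 holds since a2 - a1 = 2.
  constraint 3 holds since a2 - a4 = 3.
The rest check out directly.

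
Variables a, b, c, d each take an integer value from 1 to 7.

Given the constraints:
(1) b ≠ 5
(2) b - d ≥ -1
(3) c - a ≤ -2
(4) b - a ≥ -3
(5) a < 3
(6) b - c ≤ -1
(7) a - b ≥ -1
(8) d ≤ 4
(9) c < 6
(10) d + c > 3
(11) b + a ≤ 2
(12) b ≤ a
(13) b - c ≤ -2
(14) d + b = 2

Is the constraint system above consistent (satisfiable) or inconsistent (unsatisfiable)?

Unsatisfiable

Constraints 3, 4, and 13 give a − c ≥ 2, c − b ≥ 2, b − a ≥ -3.
Adding all 3 inequalities: the left sides telescope to 0, and the right sides sum to 2 + 2 + (-3) = 1. So 0 ≥ 1, which is false.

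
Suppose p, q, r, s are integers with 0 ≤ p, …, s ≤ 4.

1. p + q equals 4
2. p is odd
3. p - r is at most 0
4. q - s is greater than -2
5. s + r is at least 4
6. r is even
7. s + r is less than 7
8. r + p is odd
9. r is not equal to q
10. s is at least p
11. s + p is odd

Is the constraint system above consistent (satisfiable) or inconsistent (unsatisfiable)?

The assignment p = 1, q = 3, r = 4, s = 2 works:
  constraint 1 holds since p + q = 4.
  constraint 3 holds since p - r = -3.
  constraint 4 holds since q - s = 1.
The rest check out directly.

Satisfiable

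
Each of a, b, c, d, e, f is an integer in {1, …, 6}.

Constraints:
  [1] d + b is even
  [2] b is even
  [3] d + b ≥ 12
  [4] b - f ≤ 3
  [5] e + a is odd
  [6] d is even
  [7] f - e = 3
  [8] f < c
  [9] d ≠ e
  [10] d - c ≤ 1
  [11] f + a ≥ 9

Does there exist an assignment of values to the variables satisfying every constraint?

Try a = 6, b = 6, c = 6, d = 6, e = 1, f = 4.
Check constraint 3: d + b = 12; constraint 4: b - f = 2. The remaining constraints are straightforward to verify.

Satisfiable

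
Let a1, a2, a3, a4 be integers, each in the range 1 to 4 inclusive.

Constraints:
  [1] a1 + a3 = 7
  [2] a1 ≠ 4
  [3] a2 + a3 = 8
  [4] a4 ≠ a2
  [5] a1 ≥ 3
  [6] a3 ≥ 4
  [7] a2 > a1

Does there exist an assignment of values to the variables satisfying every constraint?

Setting (a1, a2, a3, a4) = (3, 4, 4, 2) satisfies everything: constraint 1: a1 + a3 = 7; constraint 3: a2 + a3 = 8; constraint 7: a2 = 4, a1 = 3, and the others follow.

Satisfiable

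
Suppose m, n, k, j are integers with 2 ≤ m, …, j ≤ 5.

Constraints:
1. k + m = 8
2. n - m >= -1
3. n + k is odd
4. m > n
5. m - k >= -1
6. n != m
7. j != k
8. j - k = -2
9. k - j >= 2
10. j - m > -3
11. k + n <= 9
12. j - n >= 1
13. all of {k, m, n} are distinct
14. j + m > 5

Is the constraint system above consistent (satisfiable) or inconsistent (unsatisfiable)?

Unsatisfiable

Constraints 2, 5, 9, and 12 give m − k ≥ -1, k − j ≥ 2, j − n ≥ 1, n − m ≥ -1.
Adding all 4 inequalities: the left sides telescope to 0, and the right sides sum to (-1) + 2 + 1 + (-1) = 1. So 0 ≥ 1, which is false.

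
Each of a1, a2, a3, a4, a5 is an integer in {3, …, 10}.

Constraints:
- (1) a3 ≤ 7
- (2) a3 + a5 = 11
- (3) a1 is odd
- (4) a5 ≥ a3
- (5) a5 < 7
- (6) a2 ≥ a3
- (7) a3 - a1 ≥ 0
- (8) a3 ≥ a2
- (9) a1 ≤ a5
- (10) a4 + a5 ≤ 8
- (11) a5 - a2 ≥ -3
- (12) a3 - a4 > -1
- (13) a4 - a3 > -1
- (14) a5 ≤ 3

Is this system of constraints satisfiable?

Unsatisfiable

From constraint 1: a3 ≤ 7. From constraint 14: a5 ≤ 3. Hence a3 + a5 ≤ 10. But constraint 2 requires a3 + a5 = 11, and 11 > 10. Contradiction.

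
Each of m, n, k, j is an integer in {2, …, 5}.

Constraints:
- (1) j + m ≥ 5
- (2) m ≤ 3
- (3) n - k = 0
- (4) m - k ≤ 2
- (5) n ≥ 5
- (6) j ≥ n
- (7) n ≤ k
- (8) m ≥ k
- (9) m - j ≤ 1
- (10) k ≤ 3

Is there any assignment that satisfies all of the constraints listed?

Unsatisfiable

From constraints 5 and 7: k ≥ n and n ≥ 5, so k ≥ 5. From constraints 2 and 8: k ≤ m and m ≤ 3, so k ≤ 3. But 3 < 5, so no value of k works.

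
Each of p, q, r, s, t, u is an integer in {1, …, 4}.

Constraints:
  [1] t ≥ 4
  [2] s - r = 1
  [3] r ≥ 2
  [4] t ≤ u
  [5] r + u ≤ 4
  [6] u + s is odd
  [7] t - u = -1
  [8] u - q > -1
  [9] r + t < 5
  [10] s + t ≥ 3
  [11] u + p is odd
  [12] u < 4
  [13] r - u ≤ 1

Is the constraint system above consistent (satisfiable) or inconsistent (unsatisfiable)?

Unsatisfiable

From constraint 3: r ≥ 2. From constraints 1 and 4: u ≥ t ≥ 4. Hence r + u ≥ 6. But constraint 5 requires r + u ≤ 4, and 4 < 6. Contradiction.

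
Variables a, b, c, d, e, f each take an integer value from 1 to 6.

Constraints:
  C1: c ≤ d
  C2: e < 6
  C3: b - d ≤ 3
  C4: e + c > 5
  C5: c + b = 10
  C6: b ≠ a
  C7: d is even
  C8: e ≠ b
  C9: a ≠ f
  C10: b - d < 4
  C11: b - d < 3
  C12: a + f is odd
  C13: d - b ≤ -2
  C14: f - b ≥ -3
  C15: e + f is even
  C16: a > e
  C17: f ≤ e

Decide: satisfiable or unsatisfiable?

Try a = 5, b = 6, c = 4, d = 4, e = 4, f = 4.
Check constraint 3: b - d = 2; constraint 4: e + c = 8. The remaining constraints are straightforward to verify.

Satisfiable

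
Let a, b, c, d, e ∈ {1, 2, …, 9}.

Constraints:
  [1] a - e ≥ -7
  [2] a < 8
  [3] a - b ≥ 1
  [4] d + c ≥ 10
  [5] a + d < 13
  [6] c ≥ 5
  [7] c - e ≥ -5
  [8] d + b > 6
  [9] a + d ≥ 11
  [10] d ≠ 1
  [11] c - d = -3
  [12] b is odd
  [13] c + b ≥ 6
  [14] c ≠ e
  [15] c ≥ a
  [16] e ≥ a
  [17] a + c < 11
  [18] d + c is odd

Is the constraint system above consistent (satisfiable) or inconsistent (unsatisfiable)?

Take a = 3, b = 1, c = 5, d = 8, e = 8. Then constraint 1: a - e = -5; constraint 3: a - b = 2, and every other listed constraint is also met.

Satisfiable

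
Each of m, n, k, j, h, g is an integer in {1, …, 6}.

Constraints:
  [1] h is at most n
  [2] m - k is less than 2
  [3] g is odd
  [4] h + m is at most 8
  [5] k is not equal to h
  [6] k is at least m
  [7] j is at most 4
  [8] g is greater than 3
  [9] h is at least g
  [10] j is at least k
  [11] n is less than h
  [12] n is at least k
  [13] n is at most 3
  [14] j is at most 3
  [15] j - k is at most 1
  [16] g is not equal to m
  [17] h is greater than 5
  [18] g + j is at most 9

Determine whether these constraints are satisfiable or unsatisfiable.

Unsatisfiable

From constraint 17: h ≥ 6. From constraints 1 and 13: h ≤ n and n ≤ 3, so h ≤ 3. But 3 < 6, so no value of h works.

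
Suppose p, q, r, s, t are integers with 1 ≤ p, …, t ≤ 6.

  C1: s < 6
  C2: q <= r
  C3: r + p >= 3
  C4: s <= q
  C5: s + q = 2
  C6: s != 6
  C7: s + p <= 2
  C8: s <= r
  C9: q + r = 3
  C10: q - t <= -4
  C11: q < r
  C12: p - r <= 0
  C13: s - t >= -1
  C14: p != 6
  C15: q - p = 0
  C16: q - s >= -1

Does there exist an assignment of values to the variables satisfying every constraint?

Constraints 10, 13, and 16 give t − q ≥ 4, q − s ≥ -1, s − t ≥ -1.
Adding all 3 inequalities: the left sides telescope to 0, and the right sides sum to 4 + (-1) + (-1) = 2. So 0 ≥ 2, which is false.

Unsatisfiable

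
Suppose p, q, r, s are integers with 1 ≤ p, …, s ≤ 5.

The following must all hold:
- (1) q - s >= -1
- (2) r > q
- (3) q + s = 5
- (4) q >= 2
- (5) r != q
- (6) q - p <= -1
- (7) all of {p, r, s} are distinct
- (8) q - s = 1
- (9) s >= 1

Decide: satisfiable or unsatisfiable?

One satisfying assignment is p = 5, q = 3, r = 4, s = 2.
For the less obvious constraints — constraint 1: q - s = 1; constraint 3: q + s = 5 — and the others hold by inspection.

Satisfiable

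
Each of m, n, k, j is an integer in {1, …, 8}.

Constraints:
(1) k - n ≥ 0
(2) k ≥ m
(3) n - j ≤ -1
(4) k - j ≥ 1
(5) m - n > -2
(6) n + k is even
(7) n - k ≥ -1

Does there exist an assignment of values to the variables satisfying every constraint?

Constraints 3, 4, and 7 give k − j ≥ 1, j − n ≥ 1, n − k ≥ -1.
Adding all 3 inequalities: the left sides telescope to 0, and the right sides sum to 1 + 1 + (-1) = 1. So 0 ≥ 1, which is false.

Unsatisfiable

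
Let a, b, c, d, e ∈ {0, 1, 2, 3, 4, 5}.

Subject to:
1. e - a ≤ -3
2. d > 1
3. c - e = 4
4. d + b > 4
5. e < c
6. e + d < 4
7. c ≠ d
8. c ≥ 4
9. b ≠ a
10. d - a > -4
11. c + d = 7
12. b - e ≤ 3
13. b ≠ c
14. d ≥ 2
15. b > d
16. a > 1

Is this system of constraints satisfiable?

Satisfiable

One satisfying assignment is a = 4, b = 3, c = 5, d = 2, e = 1.
For the less obvious constraints — constraint 1: e - a = -3; constraint 3: c - e = 4; constraint 4: d + b = 5 — and the others hold by inspection.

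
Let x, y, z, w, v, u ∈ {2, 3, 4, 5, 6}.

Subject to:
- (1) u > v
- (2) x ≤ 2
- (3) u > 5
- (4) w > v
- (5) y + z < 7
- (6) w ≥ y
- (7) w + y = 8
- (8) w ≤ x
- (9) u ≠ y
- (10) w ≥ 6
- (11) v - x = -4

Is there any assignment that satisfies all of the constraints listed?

Unsatisfiable

From constraint 10: w ≥ 6. From constraints 2 and 8: w ≤ x and x ≤ 2, so w ≤ 2. But 2 < 6, so no value of w works.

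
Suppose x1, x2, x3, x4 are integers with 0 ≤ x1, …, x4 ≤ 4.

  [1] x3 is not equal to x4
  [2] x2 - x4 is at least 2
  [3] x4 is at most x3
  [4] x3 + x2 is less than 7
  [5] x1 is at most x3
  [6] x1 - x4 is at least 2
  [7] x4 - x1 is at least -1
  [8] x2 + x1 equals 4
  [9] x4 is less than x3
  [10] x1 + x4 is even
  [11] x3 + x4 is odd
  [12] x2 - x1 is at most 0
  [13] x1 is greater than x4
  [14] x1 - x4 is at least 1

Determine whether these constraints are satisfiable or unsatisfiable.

Constraints 2, 7, and 12 give x1 − x2 ≥ 0, x2 − x4 ≥ 2, x4 − x1 ≥ -1.
Adding all 3 inequalities: the left sides telescope to 0, and the right sides sum to 0 + 2 + (-1) = 1. So 0 ≥ 1, which is false.

Unsatisfiable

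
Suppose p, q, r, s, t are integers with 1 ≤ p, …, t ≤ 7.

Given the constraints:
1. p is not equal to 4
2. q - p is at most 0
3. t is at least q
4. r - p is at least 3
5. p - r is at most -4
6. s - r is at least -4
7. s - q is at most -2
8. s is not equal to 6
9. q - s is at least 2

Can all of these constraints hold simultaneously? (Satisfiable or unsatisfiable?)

Unsatisfiable

Constraints 2, 5, 6, and 9 give r − p ≥ 4, p − q ≥ 0, q − s ≥ 2, s − r ≥ -4.
Adding all 4 inequalities: the left sides telescope to 0, and the right sides sum to 4 + 0 + 2 + (-4) = 2. So 0 ≥ 2, which is false.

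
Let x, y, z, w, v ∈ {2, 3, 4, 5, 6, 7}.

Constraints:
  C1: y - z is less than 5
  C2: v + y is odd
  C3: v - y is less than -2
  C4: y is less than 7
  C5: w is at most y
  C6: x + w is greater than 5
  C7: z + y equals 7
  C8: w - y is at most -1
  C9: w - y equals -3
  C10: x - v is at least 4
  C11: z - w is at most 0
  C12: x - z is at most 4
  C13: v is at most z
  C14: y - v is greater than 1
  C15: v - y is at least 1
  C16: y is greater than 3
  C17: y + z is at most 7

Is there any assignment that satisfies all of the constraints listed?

Unsatisfiable

Constraints 8, 10, 11, 12, and 15 give w − z ≥ 0, z − x ≥ -4, x − v ≥ 4, v − y ≥ 1, y − w ≥ 1.
Adding all 5 inequalities: the left sides telescope to 0, and the right sides sum to 0 + (-4) + 4 + 1 + 1 = 2. So 0 ≥ 2, which is false.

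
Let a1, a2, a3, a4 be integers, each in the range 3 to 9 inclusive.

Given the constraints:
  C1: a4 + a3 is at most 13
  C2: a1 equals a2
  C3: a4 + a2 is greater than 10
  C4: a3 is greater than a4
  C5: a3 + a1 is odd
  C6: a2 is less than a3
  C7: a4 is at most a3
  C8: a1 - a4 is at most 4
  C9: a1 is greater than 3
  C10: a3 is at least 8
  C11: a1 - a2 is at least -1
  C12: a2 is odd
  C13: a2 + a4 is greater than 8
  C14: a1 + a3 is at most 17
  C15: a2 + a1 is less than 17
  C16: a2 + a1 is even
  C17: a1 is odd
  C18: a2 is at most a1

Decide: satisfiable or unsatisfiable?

The assignment a1 = 7, a2 = 7, a3 = 8, a4 = 4 works:
  constraint 1 holds since a4 + a3 = 12.
  constraint 3 holds since a4 + a2 = 11.
  constraint 8 holds since a1 - a4 = 3.
The rest check out directly.

Satisfiable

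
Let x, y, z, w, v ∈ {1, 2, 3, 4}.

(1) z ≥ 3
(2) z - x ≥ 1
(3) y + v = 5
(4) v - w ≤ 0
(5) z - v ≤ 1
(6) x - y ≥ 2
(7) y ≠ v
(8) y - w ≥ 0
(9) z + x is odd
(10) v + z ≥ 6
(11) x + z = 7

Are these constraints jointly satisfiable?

Constraints 2, 4, 5, 6, and 8 give x − y ≥ 2, y − w ≥ 0, w − v ≥ 0, v − z ≥ -1, z − x ≥ 1.
Adding all 5 inequalities: the left sides telescope to 0, and the right sides sum to 2 + 0 + 0 + (-1) + 1 = 2. So 0 ≥ 2, which is false.

Unsatisfiable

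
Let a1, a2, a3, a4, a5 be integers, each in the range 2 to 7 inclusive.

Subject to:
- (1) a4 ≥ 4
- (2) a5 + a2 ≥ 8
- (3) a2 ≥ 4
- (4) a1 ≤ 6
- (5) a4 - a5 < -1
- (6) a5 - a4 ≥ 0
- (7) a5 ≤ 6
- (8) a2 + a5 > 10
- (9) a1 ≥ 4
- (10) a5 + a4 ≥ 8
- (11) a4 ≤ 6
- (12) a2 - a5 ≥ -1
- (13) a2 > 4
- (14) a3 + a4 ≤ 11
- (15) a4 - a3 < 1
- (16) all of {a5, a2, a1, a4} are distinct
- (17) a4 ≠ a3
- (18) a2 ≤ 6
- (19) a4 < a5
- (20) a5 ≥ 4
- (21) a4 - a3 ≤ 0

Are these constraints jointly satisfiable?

Constraints 1, 3, 4, 7, 9, 11, 18, and 20 confine each of a5, a2, a1, a4 to the 3 values {4, …, 6}.
Constraint 16 requires all 4 of them to be distinct, but only 3 values are available — impossible by the pigeonhole principle.

Unsatisfiable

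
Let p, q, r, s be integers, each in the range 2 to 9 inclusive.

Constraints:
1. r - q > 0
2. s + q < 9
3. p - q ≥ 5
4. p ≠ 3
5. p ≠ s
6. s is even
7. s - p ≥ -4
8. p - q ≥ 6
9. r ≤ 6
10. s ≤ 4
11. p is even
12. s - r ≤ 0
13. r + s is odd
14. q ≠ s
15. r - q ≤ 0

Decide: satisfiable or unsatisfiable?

Constraints 7, 8, 12, and 15 give s − p ≥ -4, p − q ≥ 6, q − r ≥ 0, r − s ≥ 0.
Adding all 4 inequalities: the left sides telescope to 0, and the right sides sum to (-4) + 6 + 0 + 0 = 2. So 0 ≥ 2, which is false.

Unsatisfiable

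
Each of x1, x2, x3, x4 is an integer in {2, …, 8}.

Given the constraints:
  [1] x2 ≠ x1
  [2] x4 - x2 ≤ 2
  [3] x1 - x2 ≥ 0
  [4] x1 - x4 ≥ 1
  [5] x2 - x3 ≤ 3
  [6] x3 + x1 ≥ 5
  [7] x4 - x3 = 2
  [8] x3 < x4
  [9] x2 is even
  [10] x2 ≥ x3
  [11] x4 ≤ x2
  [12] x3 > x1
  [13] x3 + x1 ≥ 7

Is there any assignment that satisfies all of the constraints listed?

Constraints 3, 8, 11, and 12 give x4 ≤ x2, x2 ≤ x1, x1 < x3, x3 < x4. Chaining: x4 ≤ x2 ≤ x1 < x3 < x4, which forces x4 < x4 — impossible.

Unsatisfiable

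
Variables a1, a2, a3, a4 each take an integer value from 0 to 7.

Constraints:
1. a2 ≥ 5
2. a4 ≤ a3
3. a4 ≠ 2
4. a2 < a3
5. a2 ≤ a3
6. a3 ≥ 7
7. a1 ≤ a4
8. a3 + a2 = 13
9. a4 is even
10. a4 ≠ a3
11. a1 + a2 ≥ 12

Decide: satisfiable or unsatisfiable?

One satisfying assignment is a1 = 6, a2 = 6, a3 = 7, a4 = 6.
For the less obvious constraints — constraint 8: a3 + a2 = 13; constraint 11: a1 + a2 = 12 — and the others hold by inspection.

Satisfiable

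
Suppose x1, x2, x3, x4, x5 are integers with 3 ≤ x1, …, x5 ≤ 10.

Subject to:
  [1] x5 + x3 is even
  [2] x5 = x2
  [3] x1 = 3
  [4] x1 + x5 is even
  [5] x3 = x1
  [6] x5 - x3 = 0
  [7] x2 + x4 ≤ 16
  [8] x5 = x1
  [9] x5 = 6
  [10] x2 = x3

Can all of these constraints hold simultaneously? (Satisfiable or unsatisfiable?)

Constraint 9 fixes x5 = 6 and constraint 3 fixes x1 = 3. Constraints 2, 5, and 10 give x5 = x2 = x3 = x1, so x5 = x1. But 6 ≠ 3 — contradiction.

Unsatisfiable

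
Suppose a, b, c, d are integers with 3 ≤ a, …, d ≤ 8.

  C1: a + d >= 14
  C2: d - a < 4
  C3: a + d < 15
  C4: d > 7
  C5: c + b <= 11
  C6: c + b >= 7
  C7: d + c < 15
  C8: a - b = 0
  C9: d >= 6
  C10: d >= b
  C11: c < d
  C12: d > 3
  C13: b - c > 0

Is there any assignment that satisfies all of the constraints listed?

The assignment a = 6, b = 6, c = 4, d = 8 works:
  constraint 1 holds since a + d = 14.
  constraint 2 holds since d - a = 2.
  constraint 3 holds since a + d = 14.
The rest check out directly.

Satisfiable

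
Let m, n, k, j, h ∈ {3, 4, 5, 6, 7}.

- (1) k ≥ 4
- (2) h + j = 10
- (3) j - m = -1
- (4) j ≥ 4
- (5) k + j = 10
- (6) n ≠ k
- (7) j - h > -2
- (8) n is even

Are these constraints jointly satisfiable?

One satisfying assignment is m = 6, n = 4, k = 5, j = 5, h = 5.
For the less obvious constraints — constraint 2: h + j = 10; constraint 3: j - m = -1; constraint 5: k + j = 10 — and the others hold by inspection.

Satisfiable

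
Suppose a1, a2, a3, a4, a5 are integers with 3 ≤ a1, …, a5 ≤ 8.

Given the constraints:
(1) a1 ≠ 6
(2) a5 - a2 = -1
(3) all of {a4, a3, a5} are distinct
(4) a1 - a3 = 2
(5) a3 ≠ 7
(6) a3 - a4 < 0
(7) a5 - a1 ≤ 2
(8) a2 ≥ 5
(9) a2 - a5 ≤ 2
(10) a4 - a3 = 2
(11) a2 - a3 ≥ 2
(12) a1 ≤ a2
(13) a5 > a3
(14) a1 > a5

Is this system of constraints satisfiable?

Take a1 = 5, a2 = 5, a3 = 3, a4 = 5, a5 = 4. Then constraint 2: a5 - a2 = -1; constraint 4: a1 - a3 = 2, and every other listed constraint is also met.

Satisfiable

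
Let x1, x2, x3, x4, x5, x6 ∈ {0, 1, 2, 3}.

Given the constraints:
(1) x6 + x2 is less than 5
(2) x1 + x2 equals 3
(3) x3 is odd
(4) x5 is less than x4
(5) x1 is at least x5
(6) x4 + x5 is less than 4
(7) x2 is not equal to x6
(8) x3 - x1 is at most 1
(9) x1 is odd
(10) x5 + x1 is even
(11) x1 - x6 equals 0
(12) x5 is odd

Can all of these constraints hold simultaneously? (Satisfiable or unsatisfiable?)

Satisfiable

Try x1 = 3, x2 = 0, x3 = 3, x4 = 2, x5 = 1, x6 = 3.
Check constraint 1: x6 + x2 = 3; constraint 2: x1 + x2 = 3. The remaining constraints are straightforward to verify.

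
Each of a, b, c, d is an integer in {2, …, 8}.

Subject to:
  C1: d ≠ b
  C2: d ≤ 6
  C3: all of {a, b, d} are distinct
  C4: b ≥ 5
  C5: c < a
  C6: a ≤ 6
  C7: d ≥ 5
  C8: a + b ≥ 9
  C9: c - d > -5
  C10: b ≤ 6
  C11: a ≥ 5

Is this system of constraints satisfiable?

Constraints 2, 4, 6, 7, 10, and 11 confine each of a, b, d to the 2 values {5, 6}.
Constraint 3 requires all 3 of them to be distinct, but only 2 values are available — impossible by the pigeonhole principle.

Unsatisfiable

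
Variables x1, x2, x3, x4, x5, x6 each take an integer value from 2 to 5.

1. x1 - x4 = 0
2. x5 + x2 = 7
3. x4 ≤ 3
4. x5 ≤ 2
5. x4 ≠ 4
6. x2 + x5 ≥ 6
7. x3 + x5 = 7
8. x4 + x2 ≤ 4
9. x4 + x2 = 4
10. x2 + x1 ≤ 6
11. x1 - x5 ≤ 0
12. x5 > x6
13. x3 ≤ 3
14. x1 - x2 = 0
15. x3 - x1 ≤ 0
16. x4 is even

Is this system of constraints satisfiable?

From constraint 13: x3 ≤ 3. From constraint 4: x5 ≤ 2. Hence x3 + x5 ≤ 5. But constraint 7 requires x3 + x5 = 7, and 7 > 5. Contradiction.

Unsatisfiable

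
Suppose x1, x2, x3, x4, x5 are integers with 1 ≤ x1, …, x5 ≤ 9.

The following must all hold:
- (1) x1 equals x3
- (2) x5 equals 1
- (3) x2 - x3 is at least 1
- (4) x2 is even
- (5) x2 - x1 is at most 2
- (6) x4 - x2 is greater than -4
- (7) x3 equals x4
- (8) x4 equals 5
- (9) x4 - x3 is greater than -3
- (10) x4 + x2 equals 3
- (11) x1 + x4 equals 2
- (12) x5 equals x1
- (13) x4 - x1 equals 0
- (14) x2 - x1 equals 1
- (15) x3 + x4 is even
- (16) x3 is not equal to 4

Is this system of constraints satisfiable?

Unsatisfiable

Constraint 2 fixes x5 = 1 and constraint 8 fixes x4 = 5. Constraints 1, 7, and 12 give x5 = x1 = x3 = x4, so x5 = x4. But 1 ≠ 5 — contradiction.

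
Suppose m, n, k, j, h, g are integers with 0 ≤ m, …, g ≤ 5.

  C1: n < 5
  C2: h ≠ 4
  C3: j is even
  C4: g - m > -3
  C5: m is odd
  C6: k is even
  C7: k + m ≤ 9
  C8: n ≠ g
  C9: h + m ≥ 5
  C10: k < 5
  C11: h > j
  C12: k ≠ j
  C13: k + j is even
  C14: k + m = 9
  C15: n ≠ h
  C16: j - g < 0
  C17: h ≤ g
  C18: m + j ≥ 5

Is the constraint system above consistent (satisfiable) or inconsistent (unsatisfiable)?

Satisfiable

Setting (m, n, k, j, h, g) = (5, 0, 4, 2, 3, 5) satisfies everything: constraint 4: g - m = 0; constraint 7: k + m = 9, and the others follow.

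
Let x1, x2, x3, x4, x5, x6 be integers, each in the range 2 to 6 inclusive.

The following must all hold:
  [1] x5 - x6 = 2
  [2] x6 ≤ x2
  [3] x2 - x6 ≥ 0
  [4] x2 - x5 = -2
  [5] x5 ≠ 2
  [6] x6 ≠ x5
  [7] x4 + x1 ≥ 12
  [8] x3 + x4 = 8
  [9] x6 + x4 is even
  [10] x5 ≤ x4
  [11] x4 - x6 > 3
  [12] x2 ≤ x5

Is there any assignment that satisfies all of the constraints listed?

The assignment x1 = 6, x2 = 2, x3 = 2, x4 = 6, x5 = 4, x6 = 2 works:
  constraint 1 holds since x5 - x6 = 2.
  constraint 3 holds since x2 - x6 = 0.
The rest check out directly.

Satisfiable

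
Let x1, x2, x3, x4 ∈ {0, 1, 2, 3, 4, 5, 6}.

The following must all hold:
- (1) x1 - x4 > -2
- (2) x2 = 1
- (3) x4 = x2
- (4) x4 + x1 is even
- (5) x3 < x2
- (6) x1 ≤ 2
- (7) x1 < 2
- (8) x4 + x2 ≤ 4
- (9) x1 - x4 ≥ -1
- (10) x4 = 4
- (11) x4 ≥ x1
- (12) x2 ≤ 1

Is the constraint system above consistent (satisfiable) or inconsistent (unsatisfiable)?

Constraint 10 fixes x4 = 4 and constraint 2 fixes x2 = 1, but constraint 3 requires x4 = x2. Since 4 ≠ 1, contradiction.

Unsatisfiable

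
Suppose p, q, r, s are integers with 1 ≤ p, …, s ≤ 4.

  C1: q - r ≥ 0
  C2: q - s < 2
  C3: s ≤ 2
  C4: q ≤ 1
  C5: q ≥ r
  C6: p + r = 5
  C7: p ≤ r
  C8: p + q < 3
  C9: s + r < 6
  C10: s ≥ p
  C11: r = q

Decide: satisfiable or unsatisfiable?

Unsatisfiable

From constraints 3 and 10: p ≤ s ≤ 2. From constraints 4 and 5: r ≤ q ≤ 1. Hence p + r ≤ 3. But constraint 6 requires p + r = 5, and 5 > 3. Contradiction.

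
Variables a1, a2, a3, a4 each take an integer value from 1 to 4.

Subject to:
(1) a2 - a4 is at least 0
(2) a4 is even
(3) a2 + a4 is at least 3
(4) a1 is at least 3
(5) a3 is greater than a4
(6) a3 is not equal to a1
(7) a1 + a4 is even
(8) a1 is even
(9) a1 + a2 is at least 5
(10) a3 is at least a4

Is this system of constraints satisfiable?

Satisfiable

One satisfying assignment is a1 = 4, a2 = 3, a3 = 3, a4 = 2.
For the less obvious constraints — constraint 1: a2 - a4 = 1; constraint 3: a2 + a4 = 5; constraint 9: a1 + a2 = 7 — and the others hold by inspection.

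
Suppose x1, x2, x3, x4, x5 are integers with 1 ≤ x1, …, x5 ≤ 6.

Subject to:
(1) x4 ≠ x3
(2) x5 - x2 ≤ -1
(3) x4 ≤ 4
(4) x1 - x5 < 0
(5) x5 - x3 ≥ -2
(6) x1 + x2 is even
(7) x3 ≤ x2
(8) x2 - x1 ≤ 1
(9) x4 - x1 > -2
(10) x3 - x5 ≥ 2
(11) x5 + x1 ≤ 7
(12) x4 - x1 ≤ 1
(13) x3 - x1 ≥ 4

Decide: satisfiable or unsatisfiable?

Unsatisfiable

Constraints 2, 5, 8, and 13 give x5 − x3 ≥ -2, x3 − x1 ≥ 4, x1 − x2 ≥ -1, x2 − x5 ≥ 1.
Adding all 4 inequalities: the left sides telescope to 0, and the right sides sum to (-2) + 4 + (-1) + 1 = 2. So 0 ≥ 2, which is false.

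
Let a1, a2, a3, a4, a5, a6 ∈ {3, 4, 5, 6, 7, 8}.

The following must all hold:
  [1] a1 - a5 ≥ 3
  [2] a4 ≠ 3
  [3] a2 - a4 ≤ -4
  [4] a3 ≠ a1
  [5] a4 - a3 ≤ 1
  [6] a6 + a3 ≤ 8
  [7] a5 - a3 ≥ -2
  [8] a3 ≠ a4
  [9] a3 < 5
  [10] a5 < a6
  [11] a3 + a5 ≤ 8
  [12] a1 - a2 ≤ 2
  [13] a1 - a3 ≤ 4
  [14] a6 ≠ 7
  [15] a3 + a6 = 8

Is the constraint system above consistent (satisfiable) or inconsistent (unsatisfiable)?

Constraints 1, 3, 5, 7, and 12 give a3 − a4 ≥ -1, a4 − a2 ≥ 4, a2 − a1 ≥ -2, a1 − a5 ≥ 3, a5 − a3 ≥ -2.
Adding all 5 inequalities: the left sides telescope to 0, and the right sides sum to (-1) + 4 + (-2) + 3 + (-2) = 2. So 0 ≥ 2, which is false.

Unsatisfiable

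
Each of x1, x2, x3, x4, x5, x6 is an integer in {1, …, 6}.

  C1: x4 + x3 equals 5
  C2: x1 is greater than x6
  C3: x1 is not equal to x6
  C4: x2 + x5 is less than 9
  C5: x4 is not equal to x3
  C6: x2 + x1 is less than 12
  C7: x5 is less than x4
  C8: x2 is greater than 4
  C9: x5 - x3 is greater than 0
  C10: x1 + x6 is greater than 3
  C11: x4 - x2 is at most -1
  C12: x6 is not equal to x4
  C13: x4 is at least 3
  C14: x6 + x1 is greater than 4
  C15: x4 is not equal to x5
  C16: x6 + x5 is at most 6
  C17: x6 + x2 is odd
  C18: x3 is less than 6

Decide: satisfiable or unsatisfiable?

Satisfiable

Take x1 = 5, x2 = 6, x3 = 1, x4 = 4, x5 = 2, x6 = 1. Then constraint 1: x4 + x3 = 5; constraint 4: x2 + x5 = 8; constraint 6: x2 + x1 = 11, and every other listed constraint is also met.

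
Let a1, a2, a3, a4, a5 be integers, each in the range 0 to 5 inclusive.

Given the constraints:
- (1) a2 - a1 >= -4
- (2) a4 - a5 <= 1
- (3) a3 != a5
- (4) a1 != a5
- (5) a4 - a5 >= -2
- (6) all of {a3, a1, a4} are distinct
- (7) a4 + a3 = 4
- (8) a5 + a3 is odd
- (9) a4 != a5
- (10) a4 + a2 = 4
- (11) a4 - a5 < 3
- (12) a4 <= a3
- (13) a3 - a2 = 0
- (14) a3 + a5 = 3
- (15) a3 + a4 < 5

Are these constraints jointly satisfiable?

Try a1 = 4, a2 = 3, a3 = 3, a4 = 1, a5 = 0.
Check constraint 1: a2 - a1 = -1; constraint 2: a4 - a5 = 1. The remaining constraints are straightforward to verify.

Satisfiable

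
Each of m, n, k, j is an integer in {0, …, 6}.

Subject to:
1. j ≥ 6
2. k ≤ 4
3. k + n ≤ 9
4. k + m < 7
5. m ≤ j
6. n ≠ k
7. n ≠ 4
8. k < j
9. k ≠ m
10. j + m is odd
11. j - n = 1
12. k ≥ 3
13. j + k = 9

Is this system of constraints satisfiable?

One satisfying assignment is m = 1, n = 5, k = 3, j = 6.
For the less obvious constraints — constraint 3: k + n = 8; constraint 4: k + m = 4 — and the others hold by inspection.

Satisfiable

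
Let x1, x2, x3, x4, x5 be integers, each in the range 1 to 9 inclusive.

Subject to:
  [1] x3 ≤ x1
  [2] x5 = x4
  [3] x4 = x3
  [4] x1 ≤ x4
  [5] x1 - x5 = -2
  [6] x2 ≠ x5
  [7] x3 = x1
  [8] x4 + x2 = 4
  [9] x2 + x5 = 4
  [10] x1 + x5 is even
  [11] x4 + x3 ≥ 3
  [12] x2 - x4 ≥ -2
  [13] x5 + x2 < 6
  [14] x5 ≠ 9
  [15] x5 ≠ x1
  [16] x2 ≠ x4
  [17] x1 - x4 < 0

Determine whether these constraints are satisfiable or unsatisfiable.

From constraints 2, 3, and 7, x5 = x4 = x3 = x1, so x5 = x1. But constraint 15 says x5 ≠ x1. Contradiction.

Unsatisfiable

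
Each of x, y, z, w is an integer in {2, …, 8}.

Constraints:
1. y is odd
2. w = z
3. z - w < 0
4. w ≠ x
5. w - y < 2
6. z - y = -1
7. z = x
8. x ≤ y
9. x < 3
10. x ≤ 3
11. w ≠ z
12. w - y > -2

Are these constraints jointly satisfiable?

From constraints 2 and 7, w = z = x, so w = x. But constraint 4 says w ≠ x. Contradiction.

Unsatisfiable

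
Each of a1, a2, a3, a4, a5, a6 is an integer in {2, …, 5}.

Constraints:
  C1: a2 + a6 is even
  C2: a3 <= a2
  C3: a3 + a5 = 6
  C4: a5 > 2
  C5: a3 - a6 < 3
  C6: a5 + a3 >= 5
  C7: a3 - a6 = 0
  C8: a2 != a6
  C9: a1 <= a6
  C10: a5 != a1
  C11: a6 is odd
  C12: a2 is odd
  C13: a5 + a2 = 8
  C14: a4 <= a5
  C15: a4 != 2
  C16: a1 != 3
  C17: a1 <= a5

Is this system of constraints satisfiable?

Setting (a1, a2, a3, a4, a5, a6) = (2, 5, 3, 3, 3, 3) satisfies everything: constraint 3: a3 + a5 = 6; constraint 5: a3 - a6 = 0, and the others follow.

Satisfiable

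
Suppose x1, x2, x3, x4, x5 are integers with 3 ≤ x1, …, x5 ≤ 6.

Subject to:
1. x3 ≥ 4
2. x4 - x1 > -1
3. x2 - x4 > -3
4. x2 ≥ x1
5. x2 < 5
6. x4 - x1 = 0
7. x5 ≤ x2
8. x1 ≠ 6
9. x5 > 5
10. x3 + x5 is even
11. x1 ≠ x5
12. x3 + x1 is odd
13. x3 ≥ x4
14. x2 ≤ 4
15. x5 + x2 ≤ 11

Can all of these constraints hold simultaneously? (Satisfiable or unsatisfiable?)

From constraint 9: x5 ≥ 6. From constraints 7 and 14: x5 ≤ x2 and x2 ≤ 4, so x5 ≤ 4. But 4 < 6, so no value of x5 works.

Unsatisfiable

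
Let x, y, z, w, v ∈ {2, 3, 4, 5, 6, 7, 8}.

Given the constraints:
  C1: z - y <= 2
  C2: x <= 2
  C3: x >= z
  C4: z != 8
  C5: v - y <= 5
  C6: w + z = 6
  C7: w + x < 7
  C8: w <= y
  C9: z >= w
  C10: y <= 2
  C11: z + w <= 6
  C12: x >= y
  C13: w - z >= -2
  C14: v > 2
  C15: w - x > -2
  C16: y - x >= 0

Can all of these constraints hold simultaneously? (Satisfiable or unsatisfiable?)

Unsatisfiable

From constraints 8 and 10: w ≤ y ≤ 2. From constraints 2 and 3: z ≤ x ≤ 2. Hence w + z ≤ 4. But constraint 6 requires w + z = 6, and 6 > 4. Contradiction.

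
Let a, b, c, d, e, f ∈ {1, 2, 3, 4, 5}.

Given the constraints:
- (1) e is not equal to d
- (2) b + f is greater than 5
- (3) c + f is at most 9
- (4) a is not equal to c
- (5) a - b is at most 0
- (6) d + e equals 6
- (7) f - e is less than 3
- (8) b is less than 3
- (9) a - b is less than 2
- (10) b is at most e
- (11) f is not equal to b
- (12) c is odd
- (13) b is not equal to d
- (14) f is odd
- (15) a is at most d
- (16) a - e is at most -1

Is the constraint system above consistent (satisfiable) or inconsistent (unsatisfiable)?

Satisfiable

The assignment a = 1, b = 2, c = 3, d = 1, e = 5, f = 5 works:
  constraint 2 holds since b + f = 7.
  constraint 3 holds since c + f = 8.
The rest check out directly.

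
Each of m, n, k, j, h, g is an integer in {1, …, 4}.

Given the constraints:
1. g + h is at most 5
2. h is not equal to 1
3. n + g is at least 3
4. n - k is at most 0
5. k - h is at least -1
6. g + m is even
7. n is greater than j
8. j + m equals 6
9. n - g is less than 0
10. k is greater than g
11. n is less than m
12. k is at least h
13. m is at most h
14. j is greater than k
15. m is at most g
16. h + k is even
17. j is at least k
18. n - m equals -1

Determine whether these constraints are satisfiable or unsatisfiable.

Constraints 7, 10, 11, 14, and 15 give n < m, m ≤ g, g < k, k < j, j < n. Chaining: n < m ≤ g < k < j < n, which forces n < n — impossible.

Unsatisfiable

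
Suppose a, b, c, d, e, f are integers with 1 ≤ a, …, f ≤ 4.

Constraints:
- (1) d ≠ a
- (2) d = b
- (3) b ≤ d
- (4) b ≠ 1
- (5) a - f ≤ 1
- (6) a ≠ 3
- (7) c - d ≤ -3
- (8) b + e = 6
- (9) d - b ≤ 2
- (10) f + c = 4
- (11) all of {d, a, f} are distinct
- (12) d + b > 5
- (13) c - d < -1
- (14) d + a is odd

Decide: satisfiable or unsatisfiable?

Satisfiable

One satisfying assignment is a = 1, b = 4, c = 1, d = 4, e = 2, f = 3.
For the less obvious constraints — constraint 5: a - f = -2; constraint 7: c - d = -3; constraint 8: b + e = 6 — and the others hold by inspection.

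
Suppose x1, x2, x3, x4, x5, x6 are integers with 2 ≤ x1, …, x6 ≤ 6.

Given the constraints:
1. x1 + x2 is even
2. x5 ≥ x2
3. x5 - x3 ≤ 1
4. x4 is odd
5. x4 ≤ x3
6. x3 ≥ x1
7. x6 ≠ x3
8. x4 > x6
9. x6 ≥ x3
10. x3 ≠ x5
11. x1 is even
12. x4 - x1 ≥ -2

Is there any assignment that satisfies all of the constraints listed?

Unsatisfiable

Constraints 5, 8, and 9 give x4 ≤ x3, x3 ≤ x6, x6 < x4. Chaining: x4 ≤ x3 ≤ x6 < x4, which forces x4 < x4 — impossible.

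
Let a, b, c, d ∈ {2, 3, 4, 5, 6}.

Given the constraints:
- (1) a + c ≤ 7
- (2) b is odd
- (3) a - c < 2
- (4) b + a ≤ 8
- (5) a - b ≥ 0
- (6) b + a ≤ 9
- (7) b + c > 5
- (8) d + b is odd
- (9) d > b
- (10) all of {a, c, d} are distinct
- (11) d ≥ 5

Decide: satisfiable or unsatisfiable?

Try a = 4, b = 3, c = 3, d = 6.
Check constraint 1: a + c = 7; constraint 3: a - c = 1; constraint 4: b + a = 7. The remaining constraints are straightforward to verify.

Satisfiable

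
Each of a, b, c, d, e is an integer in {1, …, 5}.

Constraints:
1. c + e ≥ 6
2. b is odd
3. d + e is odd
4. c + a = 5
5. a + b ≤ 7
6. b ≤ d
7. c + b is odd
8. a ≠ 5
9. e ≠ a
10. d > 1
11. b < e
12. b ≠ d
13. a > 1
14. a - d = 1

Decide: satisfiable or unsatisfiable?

Setting (a, b, c, d, e) = (3, 1, 2, 2, 5) satisfies everything: constraint 1: c + e = 7; constraint 4: c + a = 5, and the others follow.

Satisfiable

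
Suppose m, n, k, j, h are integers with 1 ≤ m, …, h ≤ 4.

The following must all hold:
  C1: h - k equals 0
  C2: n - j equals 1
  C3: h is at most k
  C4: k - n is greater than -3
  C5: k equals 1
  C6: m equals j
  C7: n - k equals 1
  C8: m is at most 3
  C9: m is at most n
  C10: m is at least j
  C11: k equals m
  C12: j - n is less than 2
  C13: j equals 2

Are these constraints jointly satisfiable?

Constraint 5 fixes k = 1 and constraint 13 fixes j = 2. Constraints 6 and 11 give k = m = j, so k = j. But 1 ≠ 2 — contradiction.

Unsatisfiable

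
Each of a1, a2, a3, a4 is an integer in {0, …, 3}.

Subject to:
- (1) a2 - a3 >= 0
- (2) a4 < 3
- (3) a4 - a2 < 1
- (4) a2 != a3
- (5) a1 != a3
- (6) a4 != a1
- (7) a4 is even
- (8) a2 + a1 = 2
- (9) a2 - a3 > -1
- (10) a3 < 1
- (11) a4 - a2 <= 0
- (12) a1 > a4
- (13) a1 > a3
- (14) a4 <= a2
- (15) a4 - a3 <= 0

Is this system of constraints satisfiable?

The assignment a1 = 1, a2 = 1, a3 = 0, a4 = 0 works:
  constraint 1 holds since a2 - a3 = 1.
  constraint 3 holds since a4 - a2 = -1.
  constraint 8 holds since a2 + a1 = 2.
The rest check out directly.

Satisfiable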